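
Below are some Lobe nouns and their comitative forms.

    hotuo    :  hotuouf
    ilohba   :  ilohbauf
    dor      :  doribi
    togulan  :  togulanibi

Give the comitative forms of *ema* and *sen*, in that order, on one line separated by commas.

Looking at the final sound of each stem: -ibi when the stem ends in a consonant (*dor*, *togulan*); -uf when the stem ends in a vowel (*hotuo*, *ilohba*).
*ema* — final sound /a/ (a vowel) → -uf → *emauf*.
*sen*: final sound = /n/, a consonant → -ibi → *senibi*.

emauf, senibi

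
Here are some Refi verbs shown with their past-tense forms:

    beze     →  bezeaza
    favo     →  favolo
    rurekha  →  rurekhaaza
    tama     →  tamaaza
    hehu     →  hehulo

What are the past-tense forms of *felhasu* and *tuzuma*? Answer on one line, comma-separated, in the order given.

The alternation tracks the last vowel of the stem — -lo when the last vowel of the stem is a rounded vowel (*favo*, *hehu*); -aza when the last vowel of the stem is an unrounded vowel (*beze*, *rurekha*, *tama*).
*felhasu*: last vowel = /u/, a rounded vowel → -lo → *felhasulo*.
The last vowel of *tuzuma* is /a/, which is an unrounded vowel, so the suffix is -aza, giving *tuzumaaza*.

felhasulo, tuzumaaza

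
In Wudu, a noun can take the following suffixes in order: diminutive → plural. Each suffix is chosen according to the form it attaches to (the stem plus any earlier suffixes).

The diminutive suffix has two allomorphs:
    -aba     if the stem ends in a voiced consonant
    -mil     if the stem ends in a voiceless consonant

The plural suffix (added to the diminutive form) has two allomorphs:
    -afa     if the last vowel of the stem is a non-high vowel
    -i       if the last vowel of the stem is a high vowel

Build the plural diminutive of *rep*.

repmili

*rep* — final consonant /p/ (voiceless) → -mil → *repmil*.
The diminutive form *repmil*: last vowel = /i/, a high vowel → -i → *repmili*.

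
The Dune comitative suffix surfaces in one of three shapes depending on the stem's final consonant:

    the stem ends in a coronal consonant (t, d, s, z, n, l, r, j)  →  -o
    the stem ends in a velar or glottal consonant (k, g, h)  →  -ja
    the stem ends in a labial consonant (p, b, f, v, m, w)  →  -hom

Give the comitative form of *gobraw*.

*gobraw*: final consonant = /w/, labial → -hom → *gobrawhom*.

gobrawhom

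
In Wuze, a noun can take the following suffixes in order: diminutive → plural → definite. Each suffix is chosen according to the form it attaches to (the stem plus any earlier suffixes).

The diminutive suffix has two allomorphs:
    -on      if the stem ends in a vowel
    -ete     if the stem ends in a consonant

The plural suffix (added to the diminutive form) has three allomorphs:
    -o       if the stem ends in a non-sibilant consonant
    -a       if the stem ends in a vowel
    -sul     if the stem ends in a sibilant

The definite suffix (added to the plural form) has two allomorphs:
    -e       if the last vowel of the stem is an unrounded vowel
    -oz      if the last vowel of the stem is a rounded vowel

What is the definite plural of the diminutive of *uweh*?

uweheteae

*uweh*: final sound = /h/, a consonant → -ete → *uwehete*.
Since the final sound of the diminutive form *uwehete* is /e/ (a vowel), it takes -a, giving *uwehetea*.
Since the last vowel of the plural form *uwehetea* is /a/ (an unrounded vowel), it takes -e, giving *uweheteae*.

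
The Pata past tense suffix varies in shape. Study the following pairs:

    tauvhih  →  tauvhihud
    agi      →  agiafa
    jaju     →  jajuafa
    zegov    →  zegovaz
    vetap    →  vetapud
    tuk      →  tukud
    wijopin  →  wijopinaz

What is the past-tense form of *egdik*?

Looking at the final sound of each stem: -ud when the stem ends in a voiceless consonant (*tauvhih*, *vetap*, *tuk*); -az when the stem ends in a voiced consonant (*zegov*, *wijopin*); -afa when the stem ends in a vowel (*agi*, *jaju*).
*egdik*: final sound = /k/, a voiceless consonant → -ud → *egdikud*.

egdikud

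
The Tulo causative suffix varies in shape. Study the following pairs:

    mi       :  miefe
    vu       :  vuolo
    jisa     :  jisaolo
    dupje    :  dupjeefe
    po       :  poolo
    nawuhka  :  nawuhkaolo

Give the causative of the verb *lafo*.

lafoolo

The alternation tracks the last vowel of the stem — -efe when the last vowel of the stem is a front vowel (*mi*, *dupje*); -olo when the last vowel of the stem is a back vowel (*vu*, *jisa*, *po*, *nawuhka*).
Since the last vowel of *lafo* is /o/ (a back vowel), it takes -olo, giving *lafoolo*.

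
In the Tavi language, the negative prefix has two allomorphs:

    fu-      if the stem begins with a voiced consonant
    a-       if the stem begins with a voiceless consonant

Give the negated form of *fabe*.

*fabe*: first consonant = /f/, voiceless → a- → *afabe*.

afabe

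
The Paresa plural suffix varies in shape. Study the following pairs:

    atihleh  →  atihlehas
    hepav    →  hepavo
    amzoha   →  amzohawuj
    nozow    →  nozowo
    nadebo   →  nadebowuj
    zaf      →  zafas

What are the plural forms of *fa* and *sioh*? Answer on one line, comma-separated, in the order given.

fawuj, siohas

The alternation tracks the final sound of the stem — -as when the stem ends in a voiceless consonant (*atihleh*, *zaf*); -o when the stem ends in a voiced consonant (*hepav*, *nozow*); -wuj when the stem ends in a vowel (*amzoha*, *nadebo*).
*fa*: final sound = /a/, a vowel → -wuj → *fawuj*.
*sioh* — final sound /h/ (a voiceless consonant) → -as → *siohas*.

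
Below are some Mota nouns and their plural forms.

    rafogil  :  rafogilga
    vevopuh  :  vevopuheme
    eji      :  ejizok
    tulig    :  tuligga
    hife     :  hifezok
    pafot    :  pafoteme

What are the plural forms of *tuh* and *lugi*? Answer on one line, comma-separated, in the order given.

tuheme, lugizok

The suffix is conditioned by the final sound: -eme when the stem ends in a voiceless consonant (*vevopuh*, *pafot*); -ga when the stem ends in a voiced consonant (*rafogil*, *tulig*); -zok when the stem ends in a vowel (*eji*, *hife*).
*tuh* — final sound /h/ (a voiceless consonant) → -eme → *tuheme*.
The final sound of *lugi* is /i/, which is a vowel, so the suffix is -zok, giving *lugizok*.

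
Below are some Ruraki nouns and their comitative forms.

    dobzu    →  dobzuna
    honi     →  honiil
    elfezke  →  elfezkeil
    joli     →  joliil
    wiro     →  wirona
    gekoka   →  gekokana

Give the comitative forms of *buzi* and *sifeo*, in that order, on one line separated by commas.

The suffix is conditioned by the last vowel: -il when the last vowel of the stem is a front vowel (*honi*, *elfezke*, *joli*); -na when the last vowel of the stem is a back vowel (*dobzu*, *wiro*, *gekoka*).
*buzi* — last vowel /i/ (a front vowel) → -il → *buziil*.
*sifeo* — last vowel /o/ (a back vowel) → -na → *sifeona*.

buziil, sifeona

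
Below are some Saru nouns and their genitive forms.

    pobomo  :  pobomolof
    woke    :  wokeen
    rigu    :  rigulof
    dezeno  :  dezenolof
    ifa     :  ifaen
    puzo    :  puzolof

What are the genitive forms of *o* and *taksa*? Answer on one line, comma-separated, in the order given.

The suffix is conditioned by the last vowel: -lof when the last vowel of the stem is a rounded vowel (*pobomo*, *rigu*, *dezeno*, *puzo*); -en when the last vowel of the stem is an unrounded vowel (*woke*, *ifa*).
*o* — last vowel /o/ (a rounded vowel) → -lof → *olof*.
The last vowel of *taksa* is /a/, which is an unrounded vowel, so the suffix is -en, giving *taksaen*.

olof, taksaen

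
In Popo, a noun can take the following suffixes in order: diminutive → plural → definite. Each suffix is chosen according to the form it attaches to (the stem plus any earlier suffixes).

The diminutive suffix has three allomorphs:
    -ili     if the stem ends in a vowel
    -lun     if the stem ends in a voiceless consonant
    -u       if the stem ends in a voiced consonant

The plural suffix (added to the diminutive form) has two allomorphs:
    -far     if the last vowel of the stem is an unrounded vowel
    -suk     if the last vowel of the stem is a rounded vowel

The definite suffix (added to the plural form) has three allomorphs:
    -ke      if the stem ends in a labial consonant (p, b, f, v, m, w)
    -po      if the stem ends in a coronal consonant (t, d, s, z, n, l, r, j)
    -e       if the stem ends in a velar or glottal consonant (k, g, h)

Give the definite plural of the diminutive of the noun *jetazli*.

jetazliilifarpo

*jetazli*: final sound = /i/, a vowel → -ili → *jetazliili*.
The diminutive form *jetazliili* — last vowel /i/ (an unrounded vowel) → -far → *jetazliilifar*.
The final consonant of the plural form *jetazliilifar* is /r/, which is coronal, so the definite suffix is -po, giving *jetazliilifarpo*.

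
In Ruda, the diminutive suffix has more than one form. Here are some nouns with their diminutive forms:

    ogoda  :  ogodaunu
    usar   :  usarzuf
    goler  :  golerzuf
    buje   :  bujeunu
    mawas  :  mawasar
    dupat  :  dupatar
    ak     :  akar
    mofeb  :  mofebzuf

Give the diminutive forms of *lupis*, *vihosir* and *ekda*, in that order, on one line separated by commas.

lupisar, vihosirzuf, ekdaunu

The alternation tracks the final sound of the stem — -ar when the stem ends in a voiceless consonant (*mawas*, *dupat*, *ak*); -zuf when the stem ends in a voiced consonant (*usar*, *goler*, *mofeb*); -unu when the stem ends in a vowel (*ogoda*, *buje*).
*lupis*: final sound = /s/, a voiceless consonant → -ar → *lupisar*.
*vihosir*: final sound = /r/, a voiced consonant → -zuf → *vihosirzuf*.
*ekda*: final sound = /a/, a vowel → -unu → *ekdaunu*.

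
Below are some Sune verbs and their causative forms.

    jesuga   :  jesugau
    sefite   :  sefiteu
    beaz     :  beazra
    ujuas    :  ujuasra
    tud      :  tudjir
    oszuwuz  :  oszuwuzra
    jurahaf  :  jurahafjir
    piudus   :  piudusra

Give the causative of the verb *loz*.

Looking at the final sound of each stem: -ra when the stem ends in a sibilant (*beaz*, *ujuas*, *oszuwuz*, *piudus*); -jir when the stem ends in a non-sibilant consonant (*tud*, *jurahaf*); -u when the stem ends in a vowel (*jesuga*, *sefite*).
Since the final sound of *loz* is /z/ (a sibilant), it takes -ra, giving *lozra*.

lozra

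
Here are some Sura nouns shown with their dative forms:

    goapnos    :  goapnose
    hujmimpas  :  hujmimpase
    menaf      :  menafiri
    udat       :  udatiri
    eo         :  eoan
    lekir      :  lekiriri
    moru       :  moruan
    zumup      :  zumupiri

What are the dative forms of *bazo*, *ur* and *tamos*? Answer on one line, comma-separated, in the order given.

The alternation tracks the final sound of the stem — -e when the stem ends in a sibilant (*goapnos*, *hujmimpas*); -iri when the stem ends in a non-sibilant consonant (*menaf*, *udat*, *lekir*, *zumup*); -an when the stem ends in a vowel (*eo*, *moru*).
The final sound of *bazo* is /o/, which is a vowel, so the suffix is -an, giving *bazoan*.
The final sound of *ur* is /r/, which is a non-sibilant consonant, so the suffix is -iri, giving *uriri*.
Since the final sound of *tamos* is /s/ (a sibilant), it takes -e, giving *tamose*.

bazoan, uriri, tamose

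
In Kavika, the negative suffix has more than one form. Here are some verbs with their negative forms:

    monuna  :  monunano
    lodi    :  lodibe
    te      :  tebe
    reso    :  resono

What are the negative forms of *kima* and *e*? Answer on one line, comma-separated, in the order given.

kimano, ebe

The suffix is conditioned by the last vowel: -be when the last vowel of the stem is a front vowel (*lodi*, *te*); -no when the last vowel of the stem is a back vowel (*monuna*, *reso*).
Since the last vowel of *kima* is /a/ (a back vowel), it takes -no, giving *kimano*.
Since the last vowel of *e* is /e/ (a front vowel), it takes -be, giving *ebe*.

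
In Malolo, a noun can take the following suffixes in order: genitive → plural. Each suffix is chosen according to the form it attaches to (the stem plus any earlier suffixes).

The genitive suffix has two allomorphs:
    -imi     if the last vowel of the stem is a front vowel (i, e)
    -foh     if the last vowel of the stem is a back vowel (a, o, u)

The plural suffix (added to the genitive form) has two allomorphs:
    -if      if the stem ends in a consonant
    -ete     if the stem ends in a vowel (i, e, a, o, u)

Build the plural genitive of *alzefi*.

alzefiimiete

Since the last vowel of *alzefi* is /i/ (a front vowel), it takes -imi, giving *alzefiimi*.
The final sound of the genitive form *alzefiimi* is /i/, which is a vowel, so the plural suffix is -ete, giving *alzefiimiete*.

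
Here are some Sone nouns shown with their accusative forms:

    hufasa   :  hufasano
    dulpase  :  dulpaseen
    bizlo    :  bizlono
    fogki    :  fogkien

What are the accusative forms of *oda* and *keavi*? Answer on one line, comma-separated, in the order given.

Looking at the last vowel of each stem: -en when the last vowel of the stem is a front vowel (*dulpase*, *fogki*); -no when the last vowel of the stem is a back vowel (*hufasa*, *bizlo*).
The last vowel of *oda* is /a/, which is a back vowel, so the suffix is -no, giving *odano*.
The last vowel of *keavi* is /i/, which is a front vowel, so the suffix is -en, giving *keavien*.

odano, keavien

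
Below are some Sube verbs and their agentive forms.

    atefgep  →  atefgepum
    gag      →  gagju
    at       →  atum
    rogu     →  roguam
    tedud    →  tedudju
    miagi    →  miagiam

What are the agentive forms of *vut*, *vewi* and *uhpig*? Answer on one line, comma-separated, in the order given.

The alternation tracks the final sound of the stem — -um when the stem ends in a voiceless consonant (*atefgep*, *at*); -ju when the stem ends in a voiced consonant (*gag*, *tedud*); -am when the stem ends in a vowel (*rogu*, *miagi*).
*vut* — final sound /t/ (a voiceless consonant) → -um → *vutum*.
The final sound of *vewi* is /i/, which is a vowel, so the suffix is -am, giving *vewiam*.
Since the final sound of *uhpig* is /g/ (a voiced consonant), it takes -ju, giving *uhpigju*.

vutum, vewiam, uhpigju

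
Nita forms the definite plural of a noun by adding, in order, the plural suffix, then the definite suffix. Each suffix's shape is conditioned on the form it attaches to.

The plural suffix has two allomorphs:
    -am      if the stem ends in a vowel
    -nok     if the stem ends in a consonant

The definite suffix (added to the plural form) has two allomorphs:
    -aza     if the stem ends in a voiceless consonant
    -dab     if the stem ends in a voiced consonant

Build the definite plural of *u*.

The final sound of *u* is /u/, which is a vowel, so the plural suffix is -am, giving *uam*.
The plural form *uam*: final consonant = /m/, voiced → -dab → *uamdab*.

uamdab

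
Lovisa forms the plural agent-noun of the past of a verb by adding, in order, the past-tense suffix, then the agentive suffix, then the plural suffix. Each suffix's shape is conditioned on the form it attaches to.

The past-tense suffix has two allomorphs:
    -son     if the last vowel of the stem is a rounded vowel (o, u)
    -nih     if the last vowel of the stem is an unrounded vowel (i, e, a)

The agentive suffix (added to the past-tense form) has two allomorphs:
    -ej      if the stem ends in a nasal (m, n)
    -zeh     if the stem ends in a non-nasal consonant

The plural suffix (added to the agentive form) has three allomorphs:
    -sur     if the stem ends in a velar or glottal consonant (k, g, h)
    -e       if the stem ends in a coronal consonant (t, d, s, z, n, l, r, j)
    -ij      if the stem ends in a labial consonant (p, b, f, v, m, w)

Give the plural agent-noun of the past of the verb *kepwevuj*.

kepwevujsoneje

*kepwevuj*: last vowel = /u/, a rounded vowel → -son → *kepwevujson*.
The past-tense form *kepwevujson*: final consonant = /n/, a nasal → -ej → *kepwevujsonej*.
The agentive form *kepwevujsonej* — final consonant /j/ (coronal) → -e → *kepwevujsoneje*.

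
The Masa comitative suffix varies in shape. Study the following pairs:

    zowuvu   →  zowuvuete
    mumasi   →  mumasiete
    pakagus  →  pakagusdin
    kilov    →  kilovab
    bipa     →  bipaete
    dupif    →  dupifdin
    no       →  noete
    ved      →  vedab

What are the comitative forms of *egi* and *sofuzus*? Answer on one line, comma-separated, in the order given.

Looking at the final sound of each stem: -din when the stem ends in a voiceless consonant (*pakagus*, *dupif*); -ab when the stem ends in a voiced consonant (*kilov*, *ved*); -ete when the stem ends in a vowel (*zowuvu*, *mumasi*, *bipa*, *no*).
*egi*: final sound = /i/, a vowel → -ete → *egiete*.
*sofuzus*: final sound = /s/, a voiceless consonant → -din → *sofuzusdin*.

egiete, sofuzusdin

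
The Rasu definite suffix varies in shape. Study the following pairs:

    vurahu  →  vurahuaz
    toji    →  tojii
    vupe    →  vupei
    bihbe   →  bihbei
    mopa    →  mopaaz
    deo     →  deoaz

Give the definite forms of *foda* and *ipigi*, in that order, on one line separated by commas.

The suffix is conditioned by the last vowel: -i when the last vowel of the stem is a front vowel (*toji*, *vupe*, *bihbe*); -az when the last vowel of the stem is a back vowel (*vurahu*, *mopa*, *deo*).
*foda*: last vowel = /a/, a back vowel → -az → *fodaaz*.
Since the last vowel of *ipigi* is /i/ (a front vowel), it takes -i, giving *ipigii*.

fodaaz, ipigii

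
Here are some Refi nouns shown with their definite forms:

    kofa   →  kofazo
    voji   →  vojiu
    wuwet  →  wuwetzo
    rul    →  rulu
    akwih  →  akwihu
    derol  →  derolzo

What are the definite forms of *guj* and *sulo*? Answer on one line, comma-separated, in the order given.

guju, sulozo

The suffix is conditioned by the last vowel: -u when the last vowel of the stem is a high vowel (*voji*, *rul*, *akwih*); -zo when the last vowel of the stem is a non-high vowel (*kofa*, *wuwet*, *derol*).
The last vowel of *guj* is /u/, which is a high vowel, so the suffix is -u, giving *guju*.
*sulo* — last vowel /o/ (a non-high vowel) → -zo → *sulozo*.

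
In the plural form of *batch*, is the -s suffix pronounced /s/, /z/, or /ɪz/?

The stem *batch* ends in a sibilant (/s, z, ʃ, ʒ, tʃ, dʒ/).
The plural suffix surfaces as /ɪz/ after sibilants, /s/ after other voiceless consonants, and /z/ after other voiced sounds.
So the plural -s on *batch* is pronounced /ɪz/.

/ɪz/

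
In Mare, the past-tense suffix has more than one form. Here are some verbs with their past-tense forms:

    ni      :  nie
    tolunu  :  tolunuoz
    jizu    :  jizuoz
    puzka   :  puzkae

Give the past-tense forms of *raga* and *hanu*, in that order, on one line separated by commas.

Looking at the last vowel of each stem: -oz when the last vowel of the stem is a rounded vowel (*tolunu*, *jizu*); -e when the last vowel of the stem is an unrounded vowel (*ni*, *puzka*).
Since the last vowel of *raga* is /a/ (an unrounded vowel), it takes -e, giving *ragae*.
*hanu* — last vowel /u/ (a rounded vowel) → -oz → *hanuoz*.

ragae, hanuoz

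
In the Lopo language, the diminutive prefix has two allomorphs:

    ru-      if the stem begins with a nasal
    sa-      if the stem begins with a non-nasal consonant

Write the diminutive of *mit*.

Since the first consonant of *mit* is /m/ (a nasal), it takes ru-, giving *rumit*.

rumit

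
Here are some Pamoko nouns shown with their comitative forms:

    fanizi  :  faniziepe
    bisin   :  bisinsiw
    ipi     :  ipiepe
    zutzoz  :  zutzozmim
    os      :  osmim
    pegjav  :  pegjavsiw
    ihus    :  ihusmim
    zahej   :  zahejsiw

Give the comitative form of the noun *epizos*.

The pattern is sibilance of the final sound: -mim when the stem ends in a sibilant (*zutzoz*, *os*, *ihus*); -siw when the stem ends in a non-sibilant consonant (*bisin*, *pegjav*, *zahej*); -epe when the stem ends in a vowel (*fanizi*, *ipi*).
Since the final sound of *epizos* is /s/ (a sibilant), it takes -mim, giving *epizosmim*.

epizosmim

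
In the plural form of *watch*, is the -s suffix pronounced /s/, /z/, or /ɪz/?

The stem *watch* ends in a sibilant (/s, z, ʃ, ʒ, tʃ, dʒ/).
The plural suffix surfaces as /ɪz/ after sibilants, /s/ after other voiceless consonants, and /z/ after other voiced sounds.
So the plural -s on *watch* is pronounced /ɪz/.

/ɪz/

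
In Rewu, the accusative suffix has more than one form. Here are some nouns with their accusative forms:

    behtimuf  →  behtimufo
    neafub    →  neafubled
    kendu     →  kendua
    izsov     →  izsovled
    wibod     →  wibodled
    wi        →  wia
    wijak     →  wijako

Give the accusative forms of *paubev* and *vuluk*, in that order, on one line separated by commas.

paubevled, vuluko

The alternation tracks the final sound of the stem — -o when the stem ends in a voiceless consonant (*behtimuf*, *wijak*); -led when the stem ends in a voiced consonant (*neafub*, *izsov*, *wibod*); -a when the stem ends in a vowel (*kendu*, *wi*).
The final sound of *paubev* is /v/, which is a voiced consonant, so the suffix is -led, giving *paubevled*.
*vuluk* — final sound /k/ (a voiceless consonant) → -o → *vuluko*.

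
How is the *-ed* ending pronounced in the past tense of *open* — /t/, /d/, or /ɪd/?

/d/

The stem *open* ends in a voiced sound other than /d/.
The -ed suffix is realized as /ɪd/ after /t, d/; as /t/ after other voiceless consonants; and as /d/ after other voiced sounds.
So -ed on *open* is pronounced /d/.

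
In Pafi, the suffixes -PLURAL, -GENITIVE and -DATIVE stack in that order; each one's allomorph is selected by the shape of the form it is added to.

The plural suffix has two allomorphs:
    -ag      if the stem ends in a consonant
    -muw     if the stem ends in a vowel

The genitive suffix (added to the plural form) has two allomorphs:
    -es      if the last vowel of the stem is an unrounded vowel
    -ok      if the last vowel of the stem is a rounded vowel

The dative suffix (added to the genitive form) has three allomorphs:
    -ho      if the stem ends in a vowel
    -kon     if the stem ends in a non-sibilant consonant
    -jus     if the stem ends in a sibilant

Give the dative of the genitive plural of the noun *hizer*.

Since the final sound of *hizer* is /r/ (a consonant), it takes -ag, giving *hizerag*.
Since the last vowel of the plural form *hizerag* is /a/ (an unrounded vowel), it takes -es, giving *hizerages*.
Since the final sound of the genitive form *hizerages* is /s/ (a sibilant), it takes -jus, giving *hizeragesjus*.

hizeragesjus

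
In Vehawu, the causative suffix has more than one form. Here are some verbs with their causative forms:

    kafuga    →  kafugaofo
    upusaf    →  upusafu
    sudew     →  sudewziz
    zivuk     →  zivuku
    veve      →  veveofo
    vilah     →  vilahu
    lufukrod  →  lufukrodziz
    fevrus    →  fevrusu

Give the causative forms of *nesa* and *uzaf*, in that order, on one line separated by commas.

The suffix is conditioned by the final sound: -u when the stem ends in a voiceless consonant (*upusaf*, *zivuk*, *vilah*, *fevrus*); -ziz when the stem ends in a voiced consonant (*sudew*, *lufukrod*); -ofo when the stem ends in a vowel (*kafuga*, *veve*).
*nesa* — final sound /a/ (a vowel) → -ofo → *nesaofo*.
The final sound of *uzaf* is /f/, which is a voiceless consonant, so the suffix is -u, giving *uzafu*.

nesaofo, uzafu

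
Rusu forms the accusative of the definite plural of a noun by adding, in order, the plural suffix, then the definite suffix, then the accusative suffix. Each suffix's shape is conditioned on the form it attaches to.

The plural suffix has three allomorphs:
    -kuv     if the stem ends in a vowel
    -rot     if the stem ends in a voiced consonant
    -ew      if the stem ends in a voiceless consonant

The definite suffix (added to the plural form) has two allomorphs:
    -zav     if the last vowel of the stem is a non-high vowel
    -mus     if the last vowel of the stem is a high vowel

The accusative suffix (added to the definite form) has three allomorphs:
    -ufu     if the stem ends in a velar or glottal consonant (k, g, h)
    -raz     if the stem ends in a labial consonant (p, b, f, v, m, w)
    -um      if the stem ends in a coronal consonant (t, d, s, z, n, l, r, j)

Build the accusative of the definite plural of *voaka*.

voakakuvmusum

Since the final sound of *voaka* is /a/ (a vowel), it takes -kuv, giving *voakakuv*.
The last vowel of the plural form *voakakuv* is /u/, which is a high vowel, so the definite suffix is -mus, giving *voakakuvmus*.
The definite form *voakakuvmus* — final consonant /s/ (coronal) → -um → *voakakuvmusum*.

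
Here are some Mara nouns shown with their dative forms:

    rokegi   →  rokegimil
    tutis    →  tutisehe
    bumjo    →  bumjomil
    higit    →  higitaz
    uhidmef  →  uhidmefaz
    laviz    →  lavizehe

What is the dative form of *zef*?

The alternation tracks the final sound of the stem — -ehe when the stem ends in a sibilant (*tutis*, *laviz*); -az when the stem ends in a non-sibilant consonant (*higit*, *uhidmef*); -mil when the stem ends in a vowel (*rokegi*, *bumjo*).
The final sound of *zef* is /f/, which is a non-sibilant consonant, so the suffix is -az, giving *zefaz*.

zefaz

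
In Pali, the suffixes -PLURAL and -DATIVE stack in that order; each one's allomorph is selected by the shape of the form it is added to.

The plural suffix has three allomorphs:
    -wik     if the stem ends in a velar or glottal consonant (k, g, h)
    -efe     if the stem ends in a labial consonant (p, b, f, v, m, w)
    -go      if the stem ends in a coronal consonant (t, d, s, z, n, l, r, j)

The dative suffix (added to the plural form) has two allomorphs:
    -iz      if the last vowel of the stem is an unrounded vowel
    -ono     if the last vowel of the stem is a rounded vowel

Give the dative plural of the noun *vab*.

vabefeiz

The final consonant of *vab* is /b/, which is labial, so the plural suffix is -efe, giving *vabefe*.
The plural form *vabefe*: last vowel = /e/, an unrounded vowel → -iz → *vabefeiz*.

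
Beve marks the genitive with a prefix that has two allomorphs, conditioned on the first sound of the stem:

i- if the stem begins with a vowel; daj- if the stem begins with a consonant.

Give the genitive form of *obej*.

iobej

Since the first sound of *obej* is /o/ (a vowel), it takes i-, giving *iobej*.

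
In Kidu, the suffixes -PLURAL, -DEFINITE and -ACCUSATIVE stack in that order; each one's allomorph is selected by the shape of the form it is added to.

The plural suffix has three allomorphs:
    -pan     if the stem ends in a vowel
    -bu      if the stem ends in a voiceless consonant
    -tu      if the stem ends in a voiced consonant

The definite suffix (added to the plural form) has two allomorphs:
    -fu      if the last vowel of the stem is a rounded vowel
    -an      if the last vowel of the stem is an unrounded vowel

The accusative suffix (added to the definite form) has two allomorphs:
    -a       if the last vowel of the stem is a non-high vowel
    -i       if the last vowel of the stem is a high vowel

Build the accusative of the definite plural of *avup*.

avupbufui

Since the final sound of *avup* is /p/ (a voiceless consonant), it takes -bu, giving *avupbu*.
The plural form *avupbu* — last vowel /u/ (a rounded vowel) → -fu → *avupbufu*.
The last vowel of the definite form *avupbufu* is /u/, which is a high vowel, so the accusative suffix is -i, giving *avupbufui*.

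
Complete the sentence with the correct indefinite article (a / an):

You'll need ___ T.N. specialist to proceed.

The indefinite article is chosen by the initial *sound* of the following word, not its spelling.
The initialism *T.N.* is read letter by letter; the first letter, T, is pronounced /tiː/, which begins with a consonant sound.
So the article is *a*: You'll need a T.N. specialist to proceed.

a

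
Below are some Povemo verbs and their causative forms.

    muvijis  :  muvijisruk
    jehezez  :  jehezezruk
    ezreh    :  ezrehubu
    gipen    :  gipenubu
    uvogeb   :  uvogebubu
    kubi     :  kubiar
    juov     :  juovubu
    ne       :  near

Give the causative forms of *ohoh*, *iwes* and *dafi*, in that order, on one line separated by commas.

The suffix is conditioned by the final sound: -ruk when the stem ends in a sibilant (*muvijis*, *jehezez*); -ubu when the stem ends in a non-sibilant consonant (*ezreh*, *gipen*, *uvogeb*, *juov*); -ar when the stem ends in a vowel (*kubi*, *ne*).
*ohoh*: final sound = /h/, a non-sibilant consonant → -ubu → *ohohubu*.
Since the final sound of *iwes* is /s/ (a sibilant), it takes -ruk, giving *iwesruk*.
*dafi*: final sound = /i/, a vowel → -ar → *dafiar*.

ohohubu, iwesruk, dafiar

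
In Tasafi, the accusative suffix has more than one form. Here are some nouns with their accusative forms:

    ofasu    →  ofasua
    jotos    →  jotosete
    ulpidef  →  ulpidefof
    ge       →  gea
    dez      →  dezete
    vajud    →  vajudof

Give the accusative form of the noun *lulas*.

The pattern is sibilance of the final sound: -ete when the stem ends in a sibilant (*jotos*, *dez*); -of when the stem ends in a non-sibilant consonant (*ulpidef*, *vajud*); -a when the stem ends in a vowel (*ofasu*, *ge*).
The final sound of *lulas* is /s/, which is a sibilant, so the suffix is -ete, giving *lulasete*.

lulasete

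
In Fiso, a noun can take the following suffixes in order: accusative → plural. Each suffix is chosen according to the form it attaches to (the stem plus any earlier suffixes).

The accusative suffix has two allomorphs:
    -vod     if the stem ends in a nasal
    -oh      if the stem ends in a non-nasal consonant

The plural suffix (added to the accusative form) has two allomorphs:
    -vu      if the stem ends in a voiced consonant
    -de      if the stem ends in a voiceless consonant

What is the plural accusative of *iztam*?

iztamvodvu

*iztam*: final consonant = /m/, a nasal → -vod → *iztamvod*.
The final consonant of the accusative form *iztamvod* is /d/, which is voiced, so the plural suffix is -vu, giving *iztamvodvu*.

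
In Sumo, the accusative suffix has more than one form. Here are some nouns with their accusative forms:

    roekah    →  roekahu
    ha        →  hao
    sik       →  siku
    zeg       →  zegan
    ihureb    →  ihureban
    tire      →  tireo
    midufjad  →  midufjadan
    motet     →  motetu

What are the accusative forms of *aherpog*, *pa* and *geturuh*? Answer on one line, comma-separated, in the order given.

aherpogan, pao, geturuhu

The alternation tracks the final sound of the stem — -u when the stem ends in a voiceless consonant (*roekah*, *sik*, *motet*); -an when the stem ends in a voiced consonant (*zeg*, *ihureb*, *midufjad*); -o when the stem ends in a vowel (*ha*, *tire*).
*aherpog*: final sound = /g/, a voiced consonant → -an → *aherpogan*.
*pa*: final sound = /a/, a vowel → -o → *pao*.
*geturuh* — final sound /h/ (a voiceless consonant) → -u → *geturuhu*.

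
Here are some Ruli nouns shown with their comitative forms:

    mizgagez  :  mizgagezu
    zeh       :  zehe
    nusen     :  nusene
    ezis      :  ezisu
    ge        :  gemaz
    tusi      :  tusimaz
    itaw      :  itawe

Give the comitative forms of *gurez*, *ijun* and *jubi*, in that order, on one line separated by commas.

Looking at the final sound of each stem: -u when the stem ends in a sibilant (*mizgagez*, *ezis*); -e when the stem ends in a non-sibilant consonant (*zeh*, *nusen*, *itaw*); -maz when the stem ends in a vowel (*ge*, *tusi*).
The final sound of *gurez* is /z/, which is a sibilant, so the suffix is -u, giving *gurezu*.
*ijun* — final sound /n/ (a non-sibilant consonant) → -e → *ijune*.
Since the final sound of *jubi* is /i/ (a vowel), it takes -maz, giving *jubimaz*.

gurezu, ijune, jubimaz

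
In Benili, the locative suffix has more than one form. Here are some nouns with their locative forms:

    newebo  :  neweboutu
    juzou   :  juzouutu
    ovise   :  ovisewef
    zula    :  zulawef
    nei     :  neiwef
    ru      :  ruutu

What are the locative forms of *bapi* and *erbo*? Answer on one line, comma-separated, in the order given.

The suffix is conditioned by the last vowel: -utu when the last vowel of the stem is a rounded vowel (*newebo*, *juzou*, *ru*); -wef when the last vowel of the stem is an unrounded vowel (*ovise*, *zula*, *nei*).
Since the last vowel of *bapi* is /i/ (an unrounded vowel), it takes -wef, giving *bapiwef*.
*erbo*: last vowel = /o/, a rounded vowel → -utu → *erboutu*.

bapiwef, erboutu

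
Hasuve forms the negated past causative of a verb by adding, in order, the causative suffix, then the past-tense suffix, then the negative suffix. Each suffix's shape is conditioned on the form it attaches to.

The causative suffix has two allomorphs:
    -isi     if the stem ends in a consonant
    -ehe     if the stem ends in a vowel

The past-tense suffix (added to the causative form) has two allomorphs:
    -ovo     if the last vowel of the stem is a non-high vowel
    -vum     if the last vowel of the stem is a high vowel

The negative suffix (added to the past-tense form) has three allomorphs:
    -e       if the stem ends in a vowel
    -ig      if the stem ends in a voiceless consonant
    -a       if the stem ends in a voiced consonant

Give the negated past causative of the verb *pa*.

*pa* — final sound /a/ (a vowel) → -ehe → *paehe*.
Since the last vowel of the causative form *paehe* is /e/ (a non-high vowel), it takes -ovo, giving *paeheovo*.
The past-tense form *paeheovo* — final sound /o/ (a vowel) → -e → *paeheovoe*.

paeheovoe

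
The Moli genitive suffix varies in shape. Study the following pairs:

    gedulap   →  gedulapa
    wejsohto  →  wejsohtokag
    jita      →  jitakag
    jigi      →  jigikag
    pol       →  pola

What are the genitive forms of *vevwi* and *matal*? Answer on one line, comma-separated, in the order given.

The suffix is conditioned by the final sound: -a when the stem ends in a consonant (*gedulap*, *pol*); -kag when the stem ends in a vowel (*wejsohto*, *jita*, *jigi*).
The final sound of *vevwi* is /i/, which is a vowel, so the suffix is -kag, giving *vevwikag*.
*matal* — final sound /l/ (a consonant) → -a → *matala*.

vevwikag, matala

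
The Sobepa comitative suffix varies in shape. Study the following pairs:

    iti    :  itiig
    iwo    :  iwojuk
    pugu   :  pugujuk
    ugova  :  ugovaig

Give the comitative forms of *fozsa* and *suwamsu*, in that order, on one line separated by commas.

fozsaig, suwamsujuk

The pattern is rounding harmony: -juk when the last vowel of the stem is a rounded vowel (*iwo*, *pugu*); -ig when the last vowel of the stem is an unrounded vowel (*iti*, *ugova*).
*fozsa*: last vowel = /a/, an unrounded vowel → -ig → *fozsaig*.
The last vowel of *suwamsu* is /u/, which is a rounded vowel, so the suffix is -juk, giving *suwamsujuk*.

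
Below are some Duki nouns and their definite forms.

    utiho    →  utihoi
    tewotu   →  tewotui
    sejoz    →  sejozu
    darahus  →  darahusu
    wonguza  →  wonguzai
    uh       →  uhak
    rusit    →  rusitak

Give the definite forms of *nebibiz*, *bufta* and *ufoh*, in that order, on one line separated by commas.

Looking at the final sound of each stem: -u when the stem ends in a sibilant (*sejoz*, *darahus*); -ak when the stem ends in a non-sibilant consonant (*uh*, *rusit*); -i when the stem ends in a vowel (*utiho*, *tewotu*, *wonguza*).
*nebibiz*: final sound = /z/, a sibilant → -u → *nebibizu*.
The final sound of *bufta* is /a/, which is a vowel, so the suffix is -i, giving *buftai*.
The final sound of *ufoh* is /h/, which is a non-sibilant consonant, so the suffix is -ak, giving *ufohak*.

nebibizu, buftai, ufohak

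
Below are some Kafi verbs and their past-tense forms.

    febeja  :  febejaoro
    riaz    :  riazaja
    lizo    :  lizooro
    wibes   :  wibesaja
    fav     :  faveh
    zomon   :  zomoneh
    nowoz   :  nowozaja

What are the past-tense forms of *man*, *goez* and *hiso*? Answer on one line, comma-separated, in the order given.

maneh, goezaja, hisooro

The pattern is sibilance of the final sound: -aja when the stem ends in a sibilant (*riaz*, *wibes*, *nowoz*); -eh when the stem ends in a non-sibilant consonant (*fav*, *zomon*); -oro when the stem ends in a vowel (*febeja*, *lizo*).
The final sound of *man* is /n/, which is a non-sibilant consonant, so the suffix is -eh, giving *maneh*.
*goez*: final sound = /z/, a sibilant → -aja → *goezaja*.
*hiso* — final sound /o/ (a vowel) → -oro → *hisooro*.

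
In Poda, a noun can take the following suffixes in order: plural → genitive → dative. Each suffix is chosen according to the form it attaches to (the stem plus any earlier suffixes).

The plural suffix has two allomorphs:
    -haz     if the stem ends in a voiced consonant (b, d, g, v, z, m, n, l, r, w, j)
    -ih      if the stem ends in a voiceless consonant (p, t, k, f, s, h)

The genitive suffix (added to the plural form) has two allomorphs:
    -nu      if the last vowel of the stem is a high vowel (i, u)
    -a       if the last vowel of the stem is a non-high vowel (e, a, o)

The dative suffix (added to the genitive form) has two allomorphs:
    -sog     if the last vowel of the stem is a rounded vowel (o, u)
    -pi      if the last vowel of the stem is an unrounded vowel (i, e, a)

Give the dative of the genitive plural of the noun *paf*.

*paf* — final consonant /f/ (voiceless) → -ih → *pafih*.
The plural form *pafih* — last vowel /i/ (a high vowel) → -nu → *pafihnu*.
Since the last vowel of the genitive form *pafihnu* is /u/ (a rounded vowel), it takes -sog, giving *pafihnusog*.

pafihnusog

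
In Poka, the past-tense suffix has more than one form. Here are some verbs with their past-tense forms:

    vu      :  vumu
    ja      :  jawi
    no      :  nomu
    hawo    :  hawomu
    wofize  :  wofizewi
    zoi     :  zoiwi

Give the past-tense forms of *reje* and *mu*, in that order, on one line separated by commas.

The alternation tracks the last vowel of the stem — -mu when the last vowel of the stem is a rounded vowel (*vu*, *no*, *hawo*); -wi when the last vowel of the stem is an unrounded vowel (*ja*, *wofize*, *zoi*).
The last vowel of *reje* is /e/, which is an unrounded vowel, so the suffix is -wi, giving *rejewi*.
Since the last vowel of *mu* is /u/ (a rounded vowel), it takes -mu, giving *mumu*.

rejewi, mumu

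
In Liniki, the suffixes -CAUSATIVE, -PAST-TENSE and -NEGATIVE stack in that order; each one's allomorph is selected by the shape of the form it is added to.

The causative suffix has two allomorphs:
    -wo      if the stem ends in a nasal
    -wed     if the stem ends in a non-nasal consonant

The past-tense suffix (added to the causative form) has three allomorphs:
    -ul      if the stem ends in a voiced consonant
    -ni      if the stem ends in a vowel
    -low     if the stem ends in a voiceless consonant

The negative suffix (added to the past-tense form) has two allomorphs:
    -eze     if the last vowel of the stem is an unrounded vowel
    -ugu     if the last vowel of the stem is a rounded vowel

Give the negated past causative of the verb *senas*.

Since the final consonant of *senas* is /s/ (non-nasal), it takes -wed, giving *senaswed*.
The causative form *senaswed*: final sound = /d/, a voiced consonant → -ul → *senaswedul*.
The past-tense form *senaswedul*: last vowel = /u/, a rounded vowel → -ugu → *senaswedulugu*.

senaswedulugu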